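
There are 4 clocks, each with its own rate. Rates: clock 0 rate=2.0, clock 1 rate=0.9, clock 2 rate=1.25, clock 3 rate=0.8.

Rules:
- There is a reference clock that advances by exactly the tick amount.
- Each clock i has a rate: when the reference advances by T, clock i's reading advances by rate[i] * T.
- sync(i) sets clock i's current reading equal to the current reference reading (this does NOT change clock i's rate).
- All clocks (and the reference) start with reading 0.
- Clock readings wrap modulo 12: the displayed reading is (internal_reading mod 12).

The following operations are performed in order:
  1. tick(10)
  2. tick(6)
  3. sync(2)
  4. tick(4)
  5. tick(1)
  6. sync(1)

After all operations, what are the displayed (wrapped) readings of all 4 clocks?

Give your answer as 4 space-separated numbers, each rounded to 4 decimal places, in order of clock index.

After op 1 tick(10): ref=10.0000 raw=[20.0000 9.0000 12.5000 8.0000]
After op 2 tick(6): ref=16.0000 raw=[32.0000 14.4000 20.0000 12.8000]
After op 3 sync(2): ref=16.0000 raw=[32.0000 14.4000 16.0000 12.8000]
After op 4 tick(4): ref=20.0000 raw=[40.0000 18.0000 21.0000 16.0000]
After op 5 tick(1): ref=21.0000 raw=[42.0000 18.9000 22.2500 16.8000]
After op 6 sync(1): ref=21.0000 raw=[42.0000 21.0000 22.2500 16.8000]
Wrap final raw readings (mod 12): 42.0000 mod 12 = 6.0000; 21.0000 mod 12 = 9.0000; 22.2500 mod 12 = 10.2500; 16.8000 mod 12 = 4.8000

Answer: 6.0000 9.0000 10.2500 4.8000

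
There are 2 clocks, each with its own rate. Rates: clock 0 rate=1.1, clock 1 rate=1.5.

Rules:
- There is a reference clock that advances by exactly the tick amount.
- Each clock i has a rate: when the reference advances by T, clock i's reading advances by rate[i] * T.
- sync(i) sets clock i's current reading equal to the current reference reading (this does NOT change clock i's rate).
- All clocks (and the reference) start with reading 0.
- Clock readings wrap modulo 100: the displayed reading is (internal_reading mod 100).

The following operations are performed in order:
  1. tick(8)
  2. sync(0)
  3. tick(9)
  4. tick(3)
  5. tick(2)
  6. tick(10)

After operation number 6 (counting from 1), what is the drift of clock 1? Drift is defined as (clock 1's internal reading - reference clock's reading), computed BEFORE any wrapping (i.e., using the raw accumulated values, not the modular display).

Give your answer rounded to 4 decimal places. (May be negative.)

Answer: 16.0000

Derivation:
After op 1 tick(8): ref=8.0000 raw=[8.8000 12.0000]
After op 2 sync(0): ref=8.0000 raw=[8.0000 12.0000]
After op 3 tick(9): ref=17.0000 raw=[17.9000 25.5000]
After op 4 tick(3): ref=20.0000 raw=[21.2000 30.0000]
After op 5 tick(2): ref=22.0000 raw=[23.4000 33.0000]
After op 6 tick(10): ref=32.0000 raw=[34.4000 48.0000]
Drift of clock 1 after op 6: 48.0000 - 32.0000 = 16.0000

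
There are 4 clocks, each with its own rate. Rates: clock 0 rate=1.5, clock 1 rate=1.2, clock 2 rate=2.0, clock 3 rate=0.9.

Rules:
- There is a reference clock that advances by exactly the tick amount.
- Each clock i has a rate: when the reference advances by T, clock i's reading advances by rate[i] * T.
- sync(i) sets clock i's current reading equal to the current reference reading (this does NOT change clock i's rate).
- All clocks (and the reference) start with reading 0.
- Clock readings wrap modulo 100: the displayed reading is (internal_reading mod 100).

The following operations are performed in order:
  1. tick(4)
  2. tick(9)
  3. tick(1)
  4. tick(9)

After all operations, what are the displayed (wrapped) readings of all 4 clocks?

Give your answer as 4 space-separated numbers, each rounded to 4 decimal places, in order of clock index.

Answer: 34.5000 27.6000 46.0000 20.7000

Derivation:
After op 1 tick(4): ref=4.0000 raw=[6.0000 4.8000 8.0000 3.6000]
After op 2 tick(9): ref=13.0000 raw=[19.5000 15.6000 26.0000 11.7000]
After op 3 tick(1): ref=14.0000 raw=[21.0000 16.8000 28.0000 12.6000]
After op 4 tick(9): ref=23.0000 raw=[34.5000 27.6000 46.0000 20.7000]
Wrap final raw readings (mod 100): 34.5000 mod 100 = 34.5000; 27.6000 mod 100 = 27.6000; 46.0000 mod 100 = 46.0000; 20.7000 mod 100 = 20.7000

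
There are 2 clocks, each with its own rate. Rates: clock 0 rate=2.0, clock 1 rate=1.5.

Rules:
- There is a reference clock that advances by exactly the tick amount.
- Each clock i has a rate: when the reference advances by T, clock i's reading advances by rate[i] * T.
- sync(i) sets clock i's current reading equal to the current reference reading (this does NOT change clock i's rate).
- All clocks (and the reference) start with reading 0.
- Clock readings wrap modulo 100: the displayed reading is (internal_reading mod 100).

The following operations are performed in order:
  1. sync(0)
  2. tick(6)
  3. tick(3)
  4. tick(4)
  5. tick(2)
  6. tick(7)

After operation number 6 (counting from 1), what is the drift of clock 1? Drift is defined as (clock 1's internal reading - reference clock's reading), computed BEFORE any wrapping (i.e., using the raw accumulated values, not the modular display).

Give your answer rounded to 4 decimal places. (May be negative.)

Answer: 11.0000

Derivation:
After op 1 sync(0): ref=0.0000 raw=[0.0000 0.0000]
After op 2 tick(6): ref=6.0000 raw=[12.0000 9.0000]
After op 3 tick(3): ref=9.0000 raw=[18.0000 13.5000]
After op 4 tick(4): ref=13.0000 raw=[26.0000 19.5000]
After op 5 tick(2): ref=15.0000 raw=[30.0000 22.5000]
After op 6 tick(7): ref=22.0000 raw=[44.0000 33.0000]
Drift of clock 1 after op 6: 33.0000 - 22.0000 = 11.0000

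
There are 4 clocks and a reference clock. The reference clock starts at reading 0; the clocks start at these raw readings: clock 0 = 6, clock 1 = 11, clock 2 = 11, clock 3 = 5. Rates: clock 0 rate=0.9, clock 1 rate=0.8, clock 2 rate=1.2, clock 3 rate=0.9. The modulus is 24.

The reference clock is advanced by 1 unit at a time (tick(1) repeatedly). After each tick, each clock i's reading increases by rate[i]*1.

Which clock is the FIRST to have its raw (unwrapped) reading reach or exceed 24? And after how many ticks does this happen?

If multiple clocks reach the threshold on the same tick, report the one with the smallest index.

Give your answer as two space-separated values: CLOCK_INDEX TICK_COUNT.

clock 0: start=6, rate=0.9, needs 24-6 = 18; ticks = ceil(18/0.9) = ceil(20.0000) = 20; reading at tick 20 = 6 + 0.9*20 = 24.0000
clock 1: start=11, rate=0.8, needs 24-11 = 13; ticks = ceil(13/0.8) = ceil(16.2500) = 17; reading at tick 17 = 11 + 0.8*17 = 24.6000
clock 2: start=11, rate=1.2, needs 24-11 = 13; ticks = ceil(13/1.2) = ceil(10.8333) = 11; reading at tick 11 = 11 + 1.2*11 = 24.2000
clock 3: start=5, rate=0.9, needs 24-5 = 19; ticks = ceil(19/0.9) = ceil(21.1111) = 22; reading at tick 22 = 5 + 0.9*22 = 24.8000
Minimum tick count = 11; winners = [2]; smallest index = 2

Answer: 2 11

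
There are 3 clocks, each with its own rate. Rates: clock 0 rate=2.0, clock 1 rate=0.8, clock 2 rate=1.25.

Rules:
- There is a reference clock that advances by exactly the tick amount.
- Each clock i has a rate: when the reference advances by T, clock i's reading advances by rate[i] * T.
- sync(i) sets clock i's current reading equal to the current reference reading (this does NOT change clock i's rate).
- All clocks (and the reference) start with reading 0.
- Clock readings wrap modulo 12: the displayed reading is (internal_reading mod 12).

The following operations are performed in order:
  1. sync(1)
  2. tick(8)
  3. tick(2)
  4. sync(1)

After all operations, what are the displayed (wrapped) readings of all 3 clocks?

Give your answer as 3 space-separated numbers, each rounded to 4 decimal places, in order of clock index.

After op 1 sync(1): ref=0.0000 raw=[0.0000 0.0000 0.0000]
After op 2 tick(8): ref=8.0000 raw=[16.0000 6.4000 10.0000]
After op 3 tick(2): ref=10.0000 raw=[20.0000 8.0000 12.5000]
After op 4 sync(1): ref=10.0000 raw=[20.0000 10.0000 12.5000]
Wrap final raw readings (mod 12): 20.0000 mod 12 = 8.0000; 10.0000 mod 12 = 10.0000; 12.5000 mod 12 = 0.5000

Answer: 8.0000 10.0000 0.5000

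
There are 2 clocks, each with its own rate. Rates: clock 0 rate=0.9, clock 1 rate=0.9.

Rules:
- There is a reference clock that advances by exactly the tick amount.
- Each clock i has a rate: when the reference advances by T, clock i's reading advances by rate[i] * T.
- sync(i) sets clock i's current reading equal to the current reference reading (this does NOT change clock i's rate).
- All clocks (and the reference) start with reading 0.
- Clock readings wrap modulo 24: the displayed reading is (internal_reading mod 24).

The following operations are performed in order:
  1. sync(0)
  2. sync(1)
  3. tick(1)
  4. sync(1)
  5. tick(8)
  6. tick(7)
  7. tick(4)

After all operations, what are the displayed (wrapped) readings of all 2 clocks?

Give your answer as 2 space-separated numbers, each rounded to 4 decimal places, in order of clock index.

After op 1 sync(0): ref=0.0000 raw=[0.0000 0.0000]
After op 2 sync(1): ref=0.0000 raw=[0.0000 0.0000]
After op 3 tick(1): ref=1.0000 raw=[0.9000 0.9000]
After op 4 sync(1): ref=1.0000 raw=[0.9000 1.0000]
After op 5 tick(8): ref=9.0000 raw=[8.1000 8.2000]
After op 6 tick(7): ref=16.0000 raw=[14.4000 14.5000]
After op 7 tick(4): ref=20.0000 raw=[18.0000 18.1000]
Wrap final raw readings (mod 24): 18.0000 mod 24 = 18.0000; 18.1000 mod 24 = 18.1000

Answer: 18.0000 18.1000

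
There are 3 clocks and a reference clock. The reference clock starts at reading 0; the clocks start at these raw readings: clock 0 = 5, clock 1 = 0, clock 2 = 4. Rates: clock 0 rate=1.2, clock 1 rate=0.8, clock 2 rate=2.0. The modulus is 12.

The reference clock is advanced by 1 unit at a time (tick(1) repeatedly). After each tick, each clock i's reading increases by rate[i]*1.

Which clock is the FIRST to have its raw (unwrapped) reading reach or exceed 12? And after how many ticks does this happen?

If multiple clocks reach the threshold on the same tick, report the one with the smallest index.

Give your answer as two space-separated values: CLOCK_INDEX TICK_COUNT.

Answer: 2 4

Derivation:
clock 0: start=5, rate=1.2, needs 12-5 = 7; ticks = ceil(7/1.2) = ceil(5.8333) = 6; reading at tick 6 = 5 + 1.2*6 = 12.2000
clock 1: start=0, rate=0.8, needs 12-0 = 12; ticks = ceil(12/0.8) = ceil(15.0000) = 15; reading at tick 15 = 0 + 0.8*15 = 12.0000
clock 2: start=4, rate=2.0, needs 12-4 = 8; ticks = ceil(8/2.0) = ceil(4.0000) = 4; reading at tick 4 = 4 + 2.0*4 = 12.0000
Minimum tick count = 4; winners = [2]; smallest index = 2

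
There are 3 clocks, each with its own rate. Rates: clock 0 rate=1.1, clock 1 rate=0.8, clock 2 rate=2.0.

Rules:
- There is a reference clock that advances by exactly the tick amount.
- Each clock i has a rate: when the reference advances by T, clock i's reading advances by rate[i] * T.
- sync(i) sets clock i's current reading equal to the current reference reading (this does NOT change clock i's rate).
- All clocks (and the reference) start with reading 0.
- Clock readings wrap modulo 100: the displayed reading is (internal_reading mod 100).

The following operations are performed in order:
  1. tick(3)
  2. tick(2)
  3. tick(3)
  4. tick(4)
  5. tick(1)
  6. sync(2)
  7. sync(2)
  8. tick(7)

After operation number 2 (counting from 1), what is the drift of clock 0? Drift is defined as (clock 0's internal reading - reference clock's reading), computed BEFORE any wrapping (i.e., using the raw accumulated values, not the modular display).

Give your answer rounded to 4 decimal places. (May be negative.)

After op 1 tick(3): ref=3.0000 raw=[3.3000 2.4000 6.0000]
After op 2 tick(2): ref=5.0000 raw=[5.5000 4.0000 10.0000]
Drift of clock 0 after op 2: 5.5000 - 5.0000 = 0.5000

Answer: 0.5000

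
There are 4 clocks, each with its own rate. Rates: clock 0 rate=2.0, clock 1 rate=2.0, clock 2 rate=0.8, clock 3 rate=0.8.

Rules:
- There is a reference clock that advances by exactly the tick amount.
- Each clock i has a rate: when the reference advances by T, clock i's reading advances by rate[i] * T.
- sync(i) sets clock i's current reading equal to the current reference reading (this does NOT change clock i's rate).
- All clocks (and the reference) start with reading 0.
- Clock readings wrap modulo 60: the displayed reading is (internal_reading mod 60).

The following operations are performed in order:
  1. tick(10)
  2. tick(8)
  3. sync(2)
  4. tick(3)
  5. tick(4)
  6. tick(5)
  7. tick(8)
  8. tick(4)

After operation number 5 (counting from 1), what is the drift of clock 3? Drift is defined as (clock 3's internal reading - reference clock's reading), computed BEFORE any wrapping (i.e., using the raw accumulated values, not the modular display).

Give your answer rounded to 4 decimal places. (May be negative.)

After op 1 tick(10): ref=10.0000 raw=[20.0000 20.0000 8.0000 8.0000]
After op 2 tick(8): ref=18.0000 raw=[36.0000 36.0000 14.4000 14.4000]
After op 3 sync(2): ref=18.0000 raw=[36.0000 36.0000 18.0000 14.4000]
After op 4 tick(3): ref=21.0000 raw=[42.0000 42.0000 20.4000 16.8000]
After op 5 tick(4): ref=25.0000 raw=[50.0000 50.0000 23.6000 20.0000]
Drift of clock 3 after op 5: 20.0000 - 25.0000 = -5.0000

Answer: -5.0000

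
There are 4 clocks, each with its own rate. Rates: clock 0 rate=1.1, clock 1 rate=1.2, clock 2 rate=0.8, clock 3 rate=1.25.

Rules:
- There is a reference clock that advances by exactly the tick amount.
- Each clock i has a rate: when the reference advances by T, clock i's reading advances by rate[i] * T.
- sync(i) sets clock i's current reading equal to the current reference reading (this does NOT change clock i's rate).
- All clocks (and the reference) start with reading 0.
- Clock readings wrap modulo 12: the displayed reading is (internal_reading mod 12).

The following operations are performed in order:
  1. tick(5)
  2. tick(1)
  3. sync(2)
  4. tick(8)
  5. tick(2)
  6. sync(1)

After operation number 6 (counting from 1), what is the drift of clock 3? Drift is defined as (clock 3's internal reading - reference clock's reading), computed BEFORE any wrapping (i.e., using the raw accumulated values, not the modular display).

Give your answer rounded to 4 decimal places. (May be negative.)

After op 1 tick(5): ref=5.0000 raw=[5.5000 6.0000 4.0000 6.2500]
After op 2 tick(1): ref=6.0000 raw=[6.6000 7.2000 4.8000 7.5000]
After op 3 sync(2): ref=6.0000 raw=[6.6000 7.2000 6.0000 7.5000]
After op 4 tick(8): ref=14.0000 raw=[15.4000 16.8000 12.4000 17.5000]
After op 5 tick(2): ref=16.0000 raw=[17.6000 19.2000 14.0000 20.0000]
After op 6 sync(1): ref=16.0000 raw=[17.6000 16.0000 14.0000 20.0000]
Drift of clock 3 after op 6: 20.0000 - 16.0000 = 4.0000

Answer: 4.0000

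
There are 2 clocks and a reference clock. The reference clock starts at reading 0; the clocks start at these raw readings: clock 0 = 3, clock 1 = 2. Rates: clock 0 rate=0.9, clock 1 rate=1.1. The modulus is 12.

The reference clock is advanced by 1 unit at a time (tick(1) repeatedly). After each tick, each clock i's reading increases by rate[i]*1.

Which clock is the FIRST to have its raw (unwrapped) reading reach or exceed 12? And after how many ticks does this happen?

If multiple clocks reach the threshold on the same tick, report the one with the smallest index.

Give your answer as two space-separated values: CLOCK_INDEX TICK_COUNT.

clock 0: start=3, rate=0.9, needs 12-3 = 9; ticks = ceil(9/0.9) = ceil(10.0000) = 10; reading at tick 10 = 3 + 0.9*10 = 12.0000
clock 1: start=2, rate=1.1, needs 12-2 = 10; ticks = ceil(10/1.1) = ceil(9.0909) = 10; reading at tick 10 = 2 + 1.1*10 = 13.0000
Minimum tick count = 10; winners = [0, 1]; smallest index = 0

Answer: 0 10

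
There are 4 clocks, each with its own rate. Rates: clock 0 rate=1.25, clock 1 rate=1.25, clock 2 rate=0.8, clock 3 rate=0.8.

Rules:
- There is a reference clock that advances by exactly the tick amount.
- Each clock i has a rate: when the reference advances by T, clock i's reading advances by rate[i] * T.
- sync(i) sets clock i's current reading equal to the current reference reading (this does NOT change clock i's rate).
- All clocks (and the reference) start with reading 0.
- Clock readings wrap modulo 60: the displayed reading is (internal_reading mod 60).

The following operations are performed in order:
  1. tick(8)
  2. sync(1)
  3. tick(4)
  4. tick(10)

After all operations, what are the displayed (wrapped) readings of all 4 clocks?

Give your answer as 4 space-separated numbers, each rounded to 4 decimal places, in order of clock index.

After op 1 tick(8): ref=8.0000 raw=[10.0000 10.0000 6.4000 6.4000]
After op 2 sync(1): ref=8.0000 raw=[10.0000 8.0000 6.4000 6.4000]
After op 3 tick(4): ref=12.0000 raw=[15.0000 13.0000 9.6000 9.6000]
After op 4 tick(10): ref=22.0000 raw=[27.5000 25.5000 17.6000 17.6000]
Wrap final raw readings (mod 60): 27.5000 mod 60 = 27.5000; 25.5000 mod 60 = 25.5000; 17.6000 mod 60 = 17.6000; 17.6000 mod 60 = 17.6000

Answer: 27.5000 25.5000 17.6000 17.6000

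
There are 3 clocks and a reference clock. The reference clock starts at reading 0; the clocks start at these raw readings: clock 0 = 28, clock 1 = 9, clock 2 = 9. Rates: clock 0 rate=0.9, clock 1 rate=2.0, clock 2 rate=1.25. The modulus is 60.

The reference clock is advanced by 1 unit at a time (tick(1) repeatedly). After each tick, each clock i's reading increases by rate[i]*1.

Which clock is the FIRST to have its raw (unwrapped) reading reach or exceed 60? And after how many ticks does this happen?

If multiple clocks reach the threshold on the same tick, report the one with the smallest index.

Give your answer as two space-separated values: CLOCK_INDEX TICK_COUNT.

clock 0: start=28, rate=0.9, needs 60-28 = 32; ticks = ceil(32/0.9) = ceil(35.5556) = 36; reading at tick 36 = 28 + 0.9*36 = 60.4000
clock 1: start=9, rate=2.0, needs 60-9 = 51; ticks = ceil(51/2.0) = ceil(25.5000) = 26; reading at tick 26 = 9 + 2.0*26 = 61.0000
clock 2: start=9, rate=1.25, needs 60-9 = 51; ticks = ceil(51/1.25) = ceil(40.8000) = 41; reading at tick 41 = 9 + 1.25*41 = 60.2500
Minimum tick count = 26; winners = [1]; smallest index = 1

Answer: 1 26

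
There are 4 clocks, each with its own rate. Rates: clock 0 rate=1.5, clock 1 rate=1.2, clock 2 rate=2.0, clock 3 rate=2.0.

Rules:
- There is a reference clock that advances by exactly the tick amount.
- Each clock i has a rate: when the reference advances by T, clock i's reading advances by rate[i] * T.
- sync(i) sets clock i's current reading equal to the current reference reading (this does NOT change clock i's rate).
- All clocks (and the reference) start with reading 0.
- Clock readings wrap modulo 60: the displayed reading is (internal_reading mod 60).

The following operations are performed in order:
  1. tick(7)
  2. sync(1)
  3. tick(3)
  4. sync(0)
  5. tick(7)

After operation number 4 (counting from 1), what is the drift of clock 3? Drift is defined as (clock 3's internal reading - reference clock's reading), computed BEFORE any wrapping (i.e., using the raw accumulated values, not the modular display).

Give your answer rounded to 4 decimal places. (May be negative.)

After op 1 tick(7): ref=7.0000 raw=[10.5000 8.4000 14.0000 14.0000]
After op 2 sync(1): ref=7.0000 raw=[10.5000 7.0000 14.0000 14.0000]
After op 3 tick(3): ref=10.0000 raw=[15.0000 10.6000 20.0000 20.0000]
After op 4 sync(0): ref=10.0000 raw=[10.0000 10.6000 20.0000 20.0000]
Drift of clock 3 after op 4: 20.0000 - 10.0000 = 10.0000

Answer: 10.0000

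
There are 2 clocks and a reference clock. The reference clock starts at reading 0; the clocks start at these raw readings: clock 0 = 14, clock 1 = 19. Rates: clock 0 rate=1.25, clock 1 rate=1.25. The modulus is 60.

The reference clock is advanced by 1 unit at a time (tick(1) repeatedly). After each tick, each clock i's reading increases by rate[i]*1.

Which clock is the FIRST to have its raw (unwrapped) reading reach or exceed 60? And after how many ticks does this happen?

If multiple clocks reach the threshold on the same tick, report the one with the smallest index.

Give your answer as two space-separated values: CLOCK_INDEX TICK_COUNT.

Answer: 1 33

Derivation:
clock 0: start=14, rate=1.25, needs 60-14 = 46; ticks = ceil(46/1.25) = ceil(36.8000) = 37; reading at tick 37 = 14 + 1.25*37 = 60.2500
clock 1: start=19, rate=1.25, needs 60-19 = 41; ticks = ceil(41/1.25) = ceil(32.8000) = 33; reading at tick 33 = 19 + 1.25*33 = 60.2500
Minimum tick count = 33; winners = [1]; smallest index = 1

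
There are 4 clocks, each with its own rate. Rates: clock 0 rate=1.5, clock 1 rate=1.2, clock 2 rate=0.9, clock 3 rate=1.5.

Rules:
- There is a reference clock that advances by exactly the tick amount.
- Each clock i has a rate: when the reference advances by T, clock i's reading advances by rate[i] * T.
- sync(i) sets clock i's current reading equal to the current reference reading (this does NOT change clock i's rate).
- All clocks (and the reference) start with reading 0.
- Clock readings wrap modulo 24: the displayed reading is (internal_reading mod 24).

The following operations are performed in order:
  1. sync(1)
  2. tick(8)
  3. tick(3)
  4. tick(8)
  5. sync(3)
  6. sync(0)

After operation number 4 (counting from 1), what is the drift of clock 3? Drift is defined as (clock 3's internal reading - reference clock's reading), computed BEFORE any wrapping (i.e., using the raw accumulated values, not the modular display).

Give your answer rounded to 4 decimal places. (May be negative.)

Answer: 9.5000

Derivation:
After op 1 sync(1): ref=0.0000 raw=[0.0000 0.0000 0.0000 0.0000]
After op 2 tick(8): ref=8.0000 raw=[12.0000 9.6000 7.2000 12.0000]
After op 3 tick(3): ref=11.0000 raw=[16.5000 13.2000 9.9000 16.5000]
After op 4 tick(8): ref=19.0000 raw=[28.5000 22.8000 17.1000 28.5000]
Drift of clock 3 after op 4: 28.5000 - 19.0000 = 9.5000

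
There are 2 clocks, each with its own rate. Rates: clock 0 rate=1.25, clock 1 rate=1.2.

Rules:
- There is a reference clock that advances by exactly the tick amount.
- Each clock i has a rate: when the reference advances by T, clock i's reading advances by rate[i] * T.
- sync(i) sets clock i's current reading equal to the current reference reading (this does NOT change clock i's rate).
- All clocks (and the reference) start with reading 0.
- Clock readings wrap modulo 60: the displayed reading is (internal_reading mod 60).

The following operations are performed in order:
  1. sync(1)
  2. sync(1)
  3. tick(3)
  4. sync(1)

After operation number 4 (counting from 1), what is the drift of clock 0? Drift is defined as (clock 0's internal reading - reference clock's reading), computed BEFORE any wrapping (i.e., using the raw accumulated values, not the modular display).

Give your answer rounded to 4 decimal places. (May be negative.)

Answer: 0.7500

Derivation:
After op 1 sync(1): ref=0.0000 raw=[0.0000 0.0000]
After op 2 sync(1): ref=0.0000 raw=[0.0000 0.0000]
After op 3 tick(3): ref=3.0000 raw=[3.7500 3.6000]
After op 4 sync(1): ref=3.0000 raw=[3.7500 3.0000]
Drift of clock 0 after op 4: 3.7500 - 3.0000 = 0.7500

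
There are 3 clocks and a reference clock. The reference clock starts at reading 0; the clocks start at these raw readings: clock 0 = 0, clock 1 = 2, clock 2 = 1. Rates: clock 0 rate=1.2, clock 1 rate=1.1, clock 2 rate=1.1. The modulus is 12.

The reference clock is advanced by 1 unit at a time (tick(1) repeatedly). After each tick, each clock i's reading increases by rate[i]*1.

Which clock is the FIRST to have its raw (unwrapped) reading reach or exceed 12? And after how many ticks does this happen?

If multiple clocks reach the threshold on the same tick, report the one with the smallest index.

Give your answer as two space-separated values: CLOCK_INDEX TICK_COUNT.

clock 0: start=0, rate=1.2, needs 12-0 = 12; ticks = ceil(12/1.2) = ceil(10.0000) = 10; reading at tick 10 = 0 + 1.2*10 = 12.0000
clock 1: start=2, rate=1.1, needs 12-2 = 10; ticks = ceil(10/1.1) = ceil(9.0909) = 10; reading at tick 10 = 2 + 1.1*10 = 13.0000
clock 2: start=1, rate=1.1, needs 12-1 = 11; ticks = ceil(11/1.1) = ceil(10.0000) = 10; reading at tick 10 = 1 + 1.1*10 = 12.0000
Minimum tick count = 10; winners = [0, 1, 2]; smallest index = 0

Answer: 0 10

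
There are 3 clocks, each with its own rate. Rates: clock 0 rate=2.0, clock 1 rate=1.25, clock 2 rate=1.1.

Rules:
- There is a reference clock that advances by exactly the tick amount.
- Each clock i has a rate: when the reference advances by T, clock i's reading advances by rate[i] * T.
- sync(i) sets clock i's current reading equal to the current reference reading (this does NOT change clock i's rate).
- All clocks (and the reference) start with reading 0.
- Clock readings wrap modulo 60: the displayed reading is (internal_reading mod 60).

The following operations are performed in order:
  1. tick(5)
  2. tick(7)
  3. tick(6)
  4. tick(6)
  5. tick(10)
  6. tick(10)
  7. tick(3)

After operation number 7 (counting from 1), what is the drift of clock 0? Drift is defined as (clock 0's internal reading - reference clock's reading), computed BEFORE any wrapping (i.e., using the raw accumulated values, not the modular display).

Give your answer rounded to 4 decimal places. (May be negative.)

After op 1 tick(5): ref=5.0000 raw=[10.0000 6.2500 5.5000]
After op 2 tick(7): ref=12.0000 raw=[24.0000 15.0000 13.2000]
After op 3 tick(6): ref=18.0000 raw=[36.0000 22.5000 19.8000]
After op 4 tick(6): ref=24.0000 raw=[48.0000 30.0000 26.4000]
After op 5 tick(10): ref=34.0000 raw=[68.0000 42.5000 37.4000]
After op 6 tick(10): ref=44.0000 raw=[88.0000 55.0000 48.4000]
After op 7 tick(3): ref=47.0000 raw=[94.0000 58.7500 51.7000]
Drift of clock 0 after op 7: 94.0000 - 47.0000 = 47.0000

Answer: 47.0000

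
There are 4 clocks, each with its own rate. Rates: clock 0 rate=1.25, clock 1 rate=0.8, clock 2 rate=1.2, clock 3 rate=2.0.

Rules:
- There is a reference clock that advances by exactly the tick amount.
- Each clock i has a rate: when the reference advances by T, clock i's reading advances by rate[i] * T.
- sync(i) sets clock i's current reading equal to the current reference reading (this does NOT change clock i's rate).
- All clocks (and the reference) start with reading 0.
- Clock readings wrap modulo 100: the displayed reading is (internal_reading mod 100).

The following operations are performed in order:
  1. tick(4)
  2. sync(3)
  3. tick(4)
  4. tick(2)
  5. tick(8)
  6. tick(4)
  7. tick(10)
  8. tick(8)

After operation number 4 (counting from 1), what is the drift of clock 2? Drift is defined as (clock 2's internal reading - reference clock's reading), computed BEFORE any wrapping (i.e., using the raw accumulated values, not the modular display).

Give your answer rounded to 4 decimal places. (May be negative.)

After op 1 tick(4): ref=4.0000 raw=[5.0000 3.2000 4.8000 8.0000]
After op 2 sync(3): ref=4.0000 raw=[5.0000 3.2000 4.8000 4.0000]
After op 3 tick(4): ref=8.0000 raw=[10.0000 6.4000 9.6000 12.0000]
After op 4 tick(2): ref=10.0000 raw=[12.5000 8.0000 12.0000 16.0000]
Drift of clock 2 after op 4: 12.0000 - 10.0000 = 2.0000

Answer: 2.0000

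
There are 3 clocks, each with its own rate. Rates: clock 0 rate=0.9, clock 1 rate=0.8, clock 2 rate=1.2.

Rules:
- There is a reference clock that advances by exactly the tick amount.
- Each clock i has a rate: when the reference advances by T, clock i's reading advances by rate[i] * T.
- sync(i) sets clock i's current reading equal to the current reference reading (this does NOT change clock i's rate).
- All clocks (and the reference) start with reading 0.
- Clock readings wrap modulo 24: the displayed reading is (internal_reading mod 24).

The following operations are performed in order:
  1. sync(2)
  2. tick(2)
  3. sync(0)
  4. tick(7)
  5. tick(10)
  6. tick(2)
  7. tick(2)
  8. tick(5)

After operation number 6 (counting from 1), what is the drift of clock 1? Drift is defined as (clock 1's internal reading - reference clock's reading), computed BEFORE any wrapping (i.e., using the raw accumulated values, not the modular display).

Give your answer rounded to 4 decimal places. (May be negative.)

Answer: -4.2000

Derivation:
After op 1 sync(2): ref=0.0000 raw=[0.0000 0.0000 0.0000]
After op 2 tick(2): ref=2.0000 raw=[1.8000 1.6000 2.4000]
After op 3 sync(0): ref=2.0000 raw=[2.0000 1.6000 2.4000]
After op 4 tick(7): ref=9.0000 raw=[8.3000 7.2000 10.8000]
After op 5 tick(10): ref=19.0000 raw=[17.3000 15.2000 22.8000]
After op 6 tick(2): ref=21.0000 raw=[19.1000 16.8000 25.2000]
Drift of clock 1 after op 6: 16.8000 - 21.0000 = -4.2000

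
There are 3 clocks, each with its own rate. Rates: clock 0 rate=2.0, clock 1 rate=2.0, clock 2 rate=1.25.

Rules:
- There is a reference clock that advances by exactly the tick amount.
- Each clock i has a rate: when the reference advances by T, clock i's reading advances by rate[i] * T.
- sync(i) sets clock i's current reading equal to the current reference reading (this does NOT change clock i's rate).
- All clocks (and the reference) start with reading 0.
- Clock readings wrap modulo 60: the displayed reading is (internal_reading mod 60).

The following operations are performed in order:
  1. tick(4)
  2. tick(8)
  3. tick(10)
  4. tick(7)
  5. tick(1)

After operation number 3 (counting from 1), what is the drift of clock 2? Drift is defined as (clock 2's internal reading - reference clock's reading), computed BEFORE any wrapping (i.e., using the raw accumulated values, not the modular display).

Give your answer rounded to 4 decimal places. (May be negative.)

Answer: 5.5000

Derivation:
After op 1 tick(4): ref=4.0000 raw=[8.0000 8.0000 5.0000]
After op 2 tick(8): ref=12.0000 raw=[24.0000 24.0000 15.0000]
After op 3 tick(10): ref=22.0000 raw=[44.0000 44.0000 27.5000]
Drift of clock 2 after op 3: 27.5000 - 22.0000 = 5.5000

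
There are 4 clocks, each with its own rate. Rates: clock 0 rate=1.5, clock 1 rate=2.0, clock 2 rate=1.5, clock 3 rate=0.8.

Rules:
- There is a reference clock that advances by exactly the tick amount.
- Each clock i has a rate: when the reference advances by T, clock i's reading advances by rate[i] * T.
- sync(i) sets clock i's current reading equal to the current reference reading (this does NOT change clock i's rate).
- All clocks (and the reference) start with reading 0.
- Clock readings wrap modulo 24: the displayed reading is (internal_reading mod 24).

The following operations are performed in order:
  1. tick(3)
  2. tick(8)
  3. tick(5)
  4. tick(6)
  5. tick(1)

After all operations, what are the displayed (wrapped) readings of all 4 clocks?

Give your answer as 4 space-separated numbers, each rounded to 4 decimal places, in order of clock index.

After op 1 tick(3): ref=3.0000 raw=[4.5000 6.0000 4.5000 2.4000]
After op 2 tick(8): ref=11.0000 raw=[16.5000 22.0000 16.5000 8.8000]
After op 3 tick(5): ref=16.0000 raw=[24.0000 32.0000 24.0000 12.8000]
After op 4 tick(6): ref=22.0000 raw=[33.0000 44.0000 33.0000 17.6000]
After op 5 tick(1): ref=23.0000 raw=[34.5000 46.0000 34.5000 18.4000]
Wrap final raw readings (mod 24): 34.5000 mod 24 = 10.5000; 46.0000 mod 24 = 22.0000; 34.5000 mod 24 = 10.5000; 18.4000 mod 24 = 18.4000

Answer: 10.5000 22.0000 10.5000 18.4000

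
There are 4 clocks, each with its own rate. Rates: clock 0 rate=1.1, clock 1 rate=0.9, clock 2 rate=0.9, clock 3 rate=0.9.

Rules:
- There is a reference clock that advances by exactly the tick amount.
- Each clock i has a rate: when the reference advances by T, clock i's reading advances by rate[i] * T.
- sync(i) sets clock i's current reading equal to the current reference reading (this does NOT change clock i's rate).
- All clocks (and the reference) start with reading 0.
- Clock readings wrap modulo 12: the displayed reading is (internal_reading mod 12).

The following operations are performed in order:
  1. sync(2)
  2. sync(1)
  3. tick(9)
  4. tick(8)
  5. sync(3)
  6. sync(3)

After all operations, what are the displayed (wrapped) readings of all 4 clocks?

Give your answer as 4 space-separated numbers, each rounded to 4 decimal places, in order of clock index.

After op 1 sync(2): ref=0.0000 raw=[0.0000 0.0000 0.0000 0.0000]
After op 2 sync(1): ref=0.0000 raw=[0.0000 0.0000 0.0000 0.0000]
After op 3 tick(9): ref=9.0000 raw=[9.9000 8.1000 8.1000 8.1000]
After op 4 tick(8): ref=17.0000 raw=[18.7000 15.3000 15.3000 15.3000]
After op 5 sync(3): ref=17.0000 raw=[18.7000 15.3000 15.3000 17.0000]
After op 6 sync(3): ref=17.0000 raw=[18.7000 15.3000 15.3000 17.0000]
Wrap final raw readings (mod 12): 18.7000 mod 12 = 6.7000; 15.3000 mod 12 = 3.3000; 15.3000 mod 12 = 3.3000; 17.0000 mod 12 = 5.0000

Answer: 6.7000 3.3000 3.3000 5.0000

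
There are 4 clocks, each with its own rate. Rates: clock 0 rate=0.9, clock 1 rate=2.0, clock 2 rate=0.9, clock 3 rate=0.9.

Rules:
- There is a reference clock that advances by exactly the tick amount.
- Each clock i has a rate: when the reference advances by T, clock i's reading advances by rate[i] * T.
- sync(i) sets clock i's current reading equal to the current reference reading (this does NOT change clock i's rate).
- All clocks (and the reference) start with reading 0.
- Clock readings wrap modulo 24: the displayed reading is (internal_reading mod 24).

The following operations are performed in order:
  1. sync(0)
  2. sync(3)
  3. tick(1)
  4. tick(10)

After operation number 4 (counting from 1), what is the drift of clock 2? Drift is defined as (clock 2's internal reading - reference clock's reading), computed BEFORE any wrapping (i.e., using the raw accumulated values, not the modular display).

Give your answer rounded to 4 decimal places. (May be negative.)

Answer: -1.1000

Derivation:
After op 1 sync(0): ref=0.0000 raw=[0.0000 0.0000 0.0000 0.0000]
After op 2 sync(3): ref=0.0000 raw=[0.0000 0.0000 0.0000 0.0000]
After op 3 tick(1): ref=1.0000 raw=[0.9000 2.0000 0.9000 0.9000]
After op 4 tick(10): ref=11.0000 raw=[9.9000 22.0000 9.9000 9.9000]
Drift of clock 2 after op 4: 9.9000 - 11.0000 = -1.1000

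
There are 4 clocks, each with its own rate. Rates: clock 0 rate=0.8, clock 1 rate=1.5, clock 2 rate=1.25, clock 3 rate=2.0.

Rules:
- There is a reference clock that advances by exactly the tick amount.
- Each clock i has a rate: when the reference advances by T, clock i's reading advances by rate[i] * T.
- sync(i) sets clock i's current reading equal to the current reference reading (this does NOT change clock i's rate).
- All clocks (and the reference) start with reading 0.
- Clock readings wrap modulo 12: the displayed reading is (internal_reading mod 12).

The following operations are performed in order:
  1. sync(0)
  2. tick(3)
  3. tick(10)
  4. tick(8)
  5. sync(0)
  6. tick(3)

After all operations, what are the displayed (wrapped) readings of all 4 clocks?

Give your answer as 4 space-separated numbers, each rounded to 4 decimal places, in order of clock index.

Answer: 11.4000 0.0000 6.0000 0.0000

Derivation:
After op 1 sync(0): ref=0.0000 raw=[0.0000 0.0000 0.0000 0.0000]
After op 2 tick(3): ref=3.0000 raw=[2.4000 4.5000 3.7500 6.0000]
After op 3 tick(10): ref=13.0000 raw=[10.4000 19.5000 16.2500 26.0000]
After op 4 tick(8): ref=21.0000 raw=[16.8000 31.5000 26.2500 42.0000]
After op 5 sync(0): ref=21.0000 raw=[21.0000 31.5000 26.2500 42.0000]
After op 6 tick(3): ref=24.0000 raw=[23.4000 36.0000 30.0000 48.0000]
Wrap final raw readings (mod 12): 23.4000 mod 12 = 11.4000; 36.0000 mod 12 = 0.0000; 30.0000 mod 12 = 6.0000; 48.0000 mod 12 = 0.0000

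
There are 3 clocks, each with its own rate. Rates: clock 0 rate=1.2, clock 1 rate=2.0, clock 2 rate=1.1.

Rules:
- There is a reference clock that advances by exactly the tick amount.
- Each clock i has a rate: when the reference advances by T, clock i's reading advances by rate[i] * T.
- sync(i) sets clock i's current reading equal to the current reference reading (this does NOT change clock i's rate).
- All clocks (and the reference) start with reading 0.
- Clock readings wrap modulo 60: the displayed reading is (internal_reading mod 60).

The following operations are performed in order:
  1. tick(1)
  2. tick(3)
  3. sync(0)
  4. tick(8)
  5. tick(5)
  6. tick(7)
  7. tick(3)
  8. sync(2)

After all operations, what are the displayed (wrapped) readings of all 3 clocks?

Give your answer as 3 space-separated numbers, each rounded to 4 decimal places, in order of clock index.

After op 1 tick(1): ref=1.0000 raw=[1.2000 2.0000 1.1000]
After op 2 tick(3): ref=4.0000 raw=[4.8000 8.0000 4.4000]
After op 3 sync(0): ref=4.0000 raw=[4.0000 8.0000 4.4000]
After op 4 tick(8): ref=12.0000 raw=[13.6000 24.0000 13.2000]
After op 5 tick(5): ref=17.0000 raw=[19.6000 34.0000 18.7000]
After op 6 tick(7): ref=24.0000 raw=[28.0000 48.0000 26.4000]
After op 7 tick(3): ref=27.0000 raw=[31.6000 54.0000 29.7000]
After op 8 sync(2): ref=27.0000 raw=[31.6000 54.0000 27.0000]
Wrap final raw readings (mod 60): 31.6000 mod 60 = 31.6000; 54.0000 mod 60 = 54.0000; 27.0000 mod 60 = 27.0000

Answer: 31.6000 54.0000 27.0000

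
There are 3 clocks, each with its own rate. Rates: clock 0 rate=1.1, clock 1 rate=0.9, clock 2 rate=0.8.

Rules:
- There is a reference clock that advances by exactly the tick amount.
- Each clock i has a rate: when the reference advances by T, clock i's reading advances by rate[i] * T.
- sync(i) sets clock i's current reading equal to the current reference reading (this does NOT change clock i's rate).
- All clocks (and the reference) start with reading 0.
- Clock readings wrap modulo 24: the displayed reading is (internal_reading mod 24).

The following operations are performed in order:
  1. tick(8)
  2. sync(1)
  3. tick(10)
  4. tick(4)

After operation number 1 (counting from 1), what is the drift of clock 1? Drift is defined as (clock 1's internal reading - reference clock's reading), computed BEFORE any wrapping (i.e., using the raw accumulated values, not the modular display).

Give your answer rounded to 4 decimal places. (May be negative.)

After op 1 tick(8): ref=8.0000 raw=[8.8000 7.2000 6.4000]
Drift of clock 1 after op 1: 7.2000 - 8.0000 = -0.8000

Answer: -0.8000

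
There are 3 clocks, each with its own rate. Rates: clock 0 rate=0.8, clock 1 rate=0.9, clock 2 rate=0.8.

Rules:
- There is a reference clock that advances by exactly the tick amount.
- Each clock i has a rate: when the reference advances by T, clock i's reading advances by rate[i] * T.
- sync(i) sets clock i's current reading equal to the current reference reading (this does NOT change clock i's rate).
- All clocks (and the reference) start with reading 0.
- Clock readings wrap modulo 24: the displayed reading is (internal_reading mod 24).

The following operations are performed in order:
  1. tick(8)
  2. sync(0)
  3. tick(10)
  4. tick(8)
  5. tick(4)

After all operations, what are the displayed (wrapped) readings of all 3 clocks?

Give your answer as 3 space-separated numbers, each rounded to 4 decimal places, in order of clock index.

Answer: 1.6000 3.0000 0.0000

Derivation:
After op 1 tick(8): ref=8.0000 raw=[6.4000 7.2000 6.4000]
After op 2 sync(0): ref=8.0000 raw=[8.0000 7.2000 6.4000]
After op 3 tick(10): ref=18.0000 raw=[16.0000 16.2000 14.4000]
After op 4 tick(8): ref=26.0000 raw=[22.4000 23.4000 20.8000]
After op 5 tick(4): ref=30.0000 raw=[25.6000 27.0000 24.0000]
Wrap final raw readings (mod 24): 25.6000 mod 24 = 1.6000; 27.0000 mod 24 = 3.0000; 24.0000 mod 24 = 0.0000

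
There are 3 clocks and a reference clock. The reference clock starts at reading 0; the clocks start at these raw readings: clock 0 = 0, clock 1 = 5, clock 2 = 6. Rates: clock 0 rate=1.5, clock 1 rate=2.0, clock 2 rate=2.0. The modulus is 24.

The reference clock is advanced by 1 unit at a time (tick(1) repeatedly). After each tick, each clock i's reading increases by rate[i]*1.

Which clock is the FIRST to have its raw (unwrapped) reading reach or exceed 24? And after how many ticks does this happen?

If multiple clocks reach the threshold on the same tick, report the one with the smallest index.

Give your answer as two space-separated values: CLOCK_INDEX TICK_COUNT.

clock 0: start=0, rate=1.5, needs 24-0 = 24; ticks = ceil(24/1.5) = ceil(16.0000) = 16; reading at tick 16 = 0 + 1.5*16 = 24.0000
clock 1: start=5, rate=2.0, needs 24-5 = 19; ticks = ceil(19/2.0) = ceil(9.5000) = 10; reading at tick 10 = 5 + 2.0*10 = 25.0000
clock 2: start=6, rate=2.0, needs 24-6 = 18; ticks = ceil(18/2.0) = ceil(9.0000) = 9; reading at tick 9 = 6 + 2.0*9 = 24.0000
Minimum tick count = 9; winners = [2]; smallest index = 2

Answer: 2 9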